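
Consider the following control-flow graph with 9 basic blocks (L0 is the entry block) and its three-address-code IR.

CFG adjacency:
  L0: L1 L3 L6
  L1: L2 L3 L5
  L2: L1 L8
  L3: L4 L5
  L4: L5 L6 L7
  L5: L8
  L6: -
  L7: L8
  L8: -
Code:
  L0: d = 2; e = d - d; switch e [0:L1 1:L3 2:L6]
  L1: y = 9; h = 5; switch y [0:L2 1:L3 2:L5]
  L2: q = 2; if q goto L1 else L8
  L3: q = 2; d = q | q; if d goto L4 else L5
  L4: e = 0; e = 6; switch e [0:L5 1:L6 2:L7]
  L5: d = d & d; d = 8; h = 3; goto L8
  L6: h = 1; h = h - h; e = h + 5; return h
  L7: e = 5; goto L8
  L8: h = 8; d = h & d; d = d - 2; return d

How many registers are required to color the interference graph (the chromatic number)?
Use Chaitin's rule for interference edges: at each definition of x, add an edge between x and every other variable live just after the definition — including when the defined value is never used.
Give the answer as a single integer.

Block summaries:
  L0: def={d,e} ue=∅
  L1: def={h,y} ue=∅
  L2: def={q} ue=∅
  L3: def={d,q} ue=∅
  L4: def={e} ue=∅
  L5: def={d,h} ue={d}
  L6: def={e,h} ue=∅
  L7: def={e} ue=∅
  L8: def={d,h} ue={d}

Liveness:
  L0 li=∅ lo={d}
  L1 li={d} lo={d}
  L2 li={d} lo={d}
  L3 li=∅ lo={d}
  L4 li={d} lo={d}
  L5 li={d} lo={d}
  L6 li=∅ lo=∅
  L7 li={d} lo={d}
  L8 li={d} lo=∅

Conflict graph:
  d — {e,h,q,y}
  e — {d,h}
  h — {d,e,y}
  q — {d}
  y — {d,h}

Registers:
  lower bound: {d,e,h} mutually conflict ⇒ χ ≥ 3
  3-colouring: R0={d}  R1={h,q}  R2={e,y}
  χ = 3

Answer: 3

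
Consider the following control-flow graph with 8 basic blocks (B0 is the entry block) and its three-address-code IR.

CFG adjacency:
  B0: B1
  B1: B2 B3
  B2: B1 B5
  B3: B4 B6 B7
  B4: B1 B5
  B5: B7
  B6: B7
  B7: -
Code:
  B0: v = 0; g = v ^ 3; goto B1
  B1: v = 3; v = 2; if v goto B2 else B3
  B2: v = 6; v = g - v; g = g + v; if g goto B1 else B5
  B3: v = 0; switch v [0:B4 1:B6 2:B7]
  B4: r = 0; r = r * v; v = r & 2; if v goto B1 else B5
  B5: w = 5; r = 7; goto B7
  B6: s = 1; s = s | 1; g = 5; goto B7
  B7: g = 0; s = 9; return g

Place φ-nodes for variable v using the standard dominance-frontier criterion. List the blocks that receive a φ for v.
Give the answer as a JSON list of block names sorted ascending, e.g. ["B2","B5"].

idom tree: B1←B0 B2←B1 B3←B1 B4←B3 B5←B1 B6←B3 B7←B1
Dom∩ at merges:
  B1: preds {B0,B2,B4}: {B0} ∩ {B0,B1,B2} ∩ {B0,B1,B3,B4} = {B0}; idom=B0
  B5: preds {B2,B4}: {B0,B1,B2} ∩ {B0,B1,B3,B4} = {B0,B1}; idom=B1
  B7: preds {B3,B5,B6}: {B0,B1,B3} ∩ {B0,B1,B5} ∩ {B0,B1,B3,B6} = {B0,B1}; idom=B1

Frontier:
  B1←B0: walk · to B0
  B1←B2: walk B2→B1 to B0
  B1←B4: walk B4→B3→B1 to B0
  B5←B2: walk B2 to B1
  B5←B4: walk B4→B3 to B1
  B7←B3: walk B3 to B1
  B7←B5: walk B5 to B1
  B7←B6: walk B6→B3 to B1
  B0 → ∅
  B1 → {B1}
  B2 → {B1,B5}
  B3 → {B1,B5,B7}
  B4 → {B1,B5}
  B5 → {B7}
  B6 → {B7}
  B7 → ∅

φ for v: defs {B0,B1,B2,B3,B4}
  DF⁺ = {B1,B5,B7}

Answer: ["B1", "B5", "B7"]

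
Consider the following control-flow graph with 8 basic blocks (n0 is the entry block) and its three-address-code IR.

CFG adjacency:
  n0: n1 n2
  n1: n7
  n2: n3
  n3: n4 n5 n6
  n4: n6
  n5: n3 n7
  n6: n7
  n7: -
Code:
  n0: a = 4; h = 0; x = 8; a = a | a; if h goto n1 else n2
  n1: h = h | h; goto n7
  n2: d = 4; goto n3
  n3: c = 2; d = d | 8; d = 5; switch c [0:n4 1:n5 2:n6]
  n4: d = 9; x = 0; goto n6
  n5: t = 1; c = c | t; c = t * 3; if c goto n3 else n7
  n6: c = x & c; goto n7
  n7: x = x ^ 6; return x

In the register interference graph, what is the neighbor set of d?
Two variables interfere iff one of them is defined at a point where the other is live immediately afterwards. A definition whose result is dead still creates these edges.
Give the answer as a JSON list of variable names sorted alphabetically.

Answer: ["c", "t", "x"]

Derivation:
Block summaries:
  n0 def {a,h,x} use ∅
  n1 def {h} use {h}
  n2 def {d} use ∅
  n3 def {c,d} use {d}
  n4 def {d,x} use ∅
  n5 def {c,t} use {c}
  n6 def {c} use {c,x}
  n7 def {x} use {x}

Liveness:
  live n0: ∅→{h,x}
  live n1: {h,x}→{x}
  live n2: {x}→{d,x}
  live n3: {d,x}→{c,d,x}
  live n4: {c}→{c,x}
  live n5: {c,d,x}→{d,x}
  live n6: {c,x}→{x}
  live n7: {x}→∅

Conflict graph:
  a↔{h,x}
  c↔{d,t,x}
  d↔{c,t,x}
  h↔{a,x}
  t↔{c,d,x}
  x↔{a,c,d,h,t}

N(d) = ["c", "t", "x"]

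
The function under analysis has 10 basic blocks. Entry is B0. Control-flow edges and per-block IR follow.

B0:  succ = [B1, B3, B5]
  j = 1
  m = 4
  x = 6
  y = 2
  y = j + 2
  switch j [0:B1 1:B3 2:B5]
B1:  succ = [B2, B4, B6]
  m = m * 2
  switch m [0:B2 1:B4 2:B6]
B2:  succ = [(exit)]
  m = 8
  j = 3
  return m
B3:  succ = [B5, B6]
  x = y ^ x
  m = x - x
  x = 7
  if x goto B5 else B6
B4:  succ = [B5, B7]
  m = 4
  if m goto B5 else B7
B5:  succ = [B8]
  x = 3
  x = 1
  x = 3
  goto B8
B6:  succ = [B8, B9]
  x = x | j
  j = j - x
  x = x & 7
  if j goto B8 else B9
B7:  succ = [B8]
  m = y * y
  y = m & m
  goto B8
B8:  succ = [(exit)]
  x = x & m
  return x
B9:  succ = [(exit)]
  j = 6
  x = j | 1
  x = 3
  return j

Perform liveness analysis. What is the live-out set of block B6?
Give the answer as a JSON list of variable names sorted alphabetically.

Answer: ["m", "x"]

Analysis:
Per-block:
  B0: def={j,m,x,y} ue=∅
  B1: def={m} ue={m}
  B2: def={j,m} ue=∅
  B3: def={m,x} ue={x,y}
  B4: def={m} ue=∅
  B5: def={x} ue=∅
  B6: def={j,x} ue={j,x}
  B7: def={m,y} ue={y}
  B8: def={x} ue={m,x}
  B9: def={j,x} ue=∅

Backward fixpoint:
  B0 li=∅ lo={j,m,x,y}
  B1 li={j,m,x,y} lo={j,m,x,y}
  B2 li=∅ lo=∅
  B3 li={j,x,y} lo={j,m,x}
  B4 li={x,y} lo={m,x,y}
  B5 li={m} lo={m,x}
  B6 li={j,m,x} lo={m,x}
  B7 li={x,y} lo={m,x}
  B8 li={m,x} lo=∅
  B9 li=∅ lo=∅

live-out(B6) = ["m", "x"]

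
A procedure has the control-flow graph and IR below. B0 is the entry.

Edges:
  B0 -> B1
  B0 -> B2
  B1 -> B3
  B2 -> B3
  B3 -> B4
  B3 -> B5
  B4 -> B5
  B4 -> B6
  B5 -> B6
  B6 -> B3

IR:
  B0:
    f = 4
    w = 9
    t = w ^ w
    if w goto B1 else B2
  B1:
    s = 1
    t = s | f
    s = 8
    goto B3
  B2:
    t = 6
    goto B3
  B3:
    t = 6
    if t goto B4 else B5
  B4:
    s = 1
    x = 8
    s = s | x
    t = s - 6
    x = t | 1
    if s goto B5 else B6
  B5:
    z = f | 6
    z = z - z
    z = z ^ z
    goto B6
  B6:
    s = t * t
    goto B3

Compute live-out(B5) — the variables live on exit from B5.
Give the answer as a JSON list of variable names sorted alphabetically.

Per-block:
  B0: {f,t,w} / ∅
  B1: {s,t} / {f}
  B2: {t} / ∅
  B3: {t} / ∅
  B4: {s,t,x} / ∅
  B5: {z} / {f}
  B6: {s} / {t}

Liveness:
  B0 li=∅ lo={f}
  B1 li={f} lo={f}
  B2 li={f} lo={f}
  B3 li={f} lo={f,t}
  B4 li={f} lo={f,t}
  B5 li={f,t} lo={f,t}
  B6 li={f,t} lo={f}

live-out(B5) = ["f", "t"]

Answer: ["f", "t"]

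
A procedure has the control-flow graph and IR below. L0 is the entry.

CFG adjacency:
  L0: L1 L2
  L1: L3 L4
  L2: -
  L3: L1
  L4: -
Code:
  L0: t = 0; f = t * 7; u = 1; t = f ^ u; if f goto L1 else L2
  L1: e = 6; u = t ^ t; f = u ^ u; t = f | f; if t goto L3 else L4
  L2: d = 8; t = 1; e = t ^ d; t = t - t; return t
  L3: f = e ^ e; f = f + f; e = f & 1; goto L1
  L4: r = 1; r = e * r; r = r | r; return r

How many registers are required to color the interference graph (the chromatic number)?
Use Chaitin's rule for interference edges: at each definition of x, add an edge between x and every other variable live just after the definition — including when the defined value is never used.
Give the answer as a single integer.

Block summaries:
  L0: {f,t,u} / ∅
  L1: {e,f,t,u} / {t}
  L2: {d,e,t} / ∅
  L3: {e,f} / {e}
  L4: {r} / {e}

Live sets:
  L0: in=∅ out={t}
  L1: in={t} out={e,t}
  L2: in=∅ out=∅
  L3: in={e,t} out={t}
  L4: in={e} out=∅

Interfere edges:
  d — {t}
  e — {f,r,t,u}
  f — {e,t,u}
  r — {e}
  t — {d,e,f}
  u — {e,f}

Colouring:
  clique {e,f,t} ⇒ need ≥ 3
  assign d→c0 e→c0 f→c1 r→c1 t→c2 u→c2 — no edge inside a register ⇒ χ ≤ 3
  χ = 3

Answer: 3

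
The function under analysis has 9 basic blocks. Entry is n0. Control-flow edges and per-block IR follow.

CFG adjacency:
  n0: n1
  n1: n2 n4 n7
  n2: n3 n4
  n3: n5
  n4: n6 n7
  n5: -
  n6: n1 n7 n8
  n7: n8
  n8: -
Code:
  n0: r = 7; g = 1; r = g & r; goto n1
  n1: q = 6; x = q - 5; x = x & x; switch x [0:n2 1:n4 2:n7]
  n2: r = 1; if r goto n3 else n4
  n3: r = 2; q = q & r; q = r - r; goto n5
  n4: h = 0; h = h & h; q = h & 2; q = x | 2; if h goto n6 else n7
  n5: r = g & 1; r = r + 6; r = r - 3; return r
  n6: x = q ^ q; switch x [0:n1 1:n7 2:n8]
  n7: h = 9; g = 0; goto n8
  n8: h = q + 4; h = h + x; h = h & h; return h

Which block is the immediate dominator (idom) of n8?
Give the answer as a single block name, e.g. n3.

idom tree: n1←n0 n2←n1 n3←n2 n4←n1 n5←n3 n6←n4 n7←n1 n8←n1
Dom at joins:
  n1: preds {n0,n6}: {n0} ∩ {n0,n1,n4,n6} = {n0}; idom=n0
  n4: preds {n1,n2}: {n0,n1} ∩ {n0,n1,n2} = {n0,n1}; idom=n1
  n7: preds {n1,n4,n6}: {n0,n1} ∩ {n0,n1,n4} ∩ {n0,n1,n4,n6} = {n0,n1}; idom=n1
  n8: preds {n6,n7}: {n0,n1,n4,n6} ∩ {n0,n1,n7} = {n0,n1}; idom=n1

idom(n8) = n1

Answer: n1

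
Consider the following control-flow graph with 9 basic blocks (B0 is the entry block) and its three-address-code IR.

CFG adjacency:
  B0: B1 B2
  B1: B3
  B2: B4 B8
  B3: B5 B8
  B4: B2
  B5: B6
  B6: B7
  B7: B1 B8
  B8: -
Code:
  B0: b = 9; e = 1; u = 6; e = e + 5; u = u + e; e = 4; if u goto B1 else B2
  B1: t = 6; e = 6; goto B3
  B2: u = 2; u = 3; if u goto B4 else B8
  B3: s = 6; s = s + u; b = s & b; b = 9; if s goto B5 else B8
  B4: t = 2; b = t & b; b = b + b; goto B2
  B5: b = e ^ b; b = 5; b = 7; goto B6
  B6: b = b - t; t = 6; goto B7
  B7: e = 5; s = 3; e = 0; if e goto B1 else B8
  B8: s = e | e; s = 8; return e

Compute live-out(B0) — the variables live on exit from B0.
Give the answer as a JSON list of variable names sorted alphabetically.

def/use:
  B0: def={b,e,u} ue=∅
  B1: def={e,t} ue=∅
  B2: def={u} ue=∅
  B3: def={b,s} ue={b,u}
  B4: def={b,t} ue={b}
  B5: def={b} ue={b,e}
  B6: def={b,t} ue={b,t}
  B7: def={e,s} ue=∅
  B8: def={s} ue={e}

Liveness:
  live B0: ∅→{b,e,u}
  live B1: {b,u}→{b,e,t,u}
  live B2: {b,e}→{b,e}
  live B3: {b,e,t,u}→{b,e,t,u}
  live B4: {b,e}→{b,e}
  live B5: {b,e,t,u}→{b,t,u}
  live B6: {b,t,u}→{b,u}
  live B7: {b,u}→{b,e,u}
  live B8: {e}→∅

live-out(B0) = ["b", "e", "u"]

Answer: ["b", "e", "u"]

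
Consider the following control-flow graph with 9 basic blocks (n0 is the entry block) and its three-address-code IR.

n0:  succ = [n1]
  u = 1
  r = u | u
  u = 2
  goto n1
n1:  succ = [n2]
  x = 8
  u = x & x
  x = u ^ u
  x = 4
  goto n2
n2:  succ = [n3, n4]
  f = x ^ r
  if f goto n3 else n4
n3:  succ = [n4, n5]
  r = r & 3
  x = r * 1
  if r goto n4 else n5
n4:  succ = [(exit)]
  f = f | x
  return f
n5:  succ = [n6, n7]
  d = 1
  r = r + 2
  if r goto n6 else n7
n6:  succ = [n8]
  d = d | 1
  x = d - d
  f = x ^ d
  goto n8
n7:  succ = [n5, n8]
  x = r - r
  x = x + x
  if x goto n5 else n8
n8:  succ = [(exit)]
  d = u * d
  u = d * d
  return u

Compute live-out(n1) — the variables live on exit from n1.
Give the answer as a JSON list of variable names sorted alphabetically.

Answer: ["r", "u", "x"]

Working:
Per-block:
  n0: {r,u} / ∅
  n1: {u,x} / ∅
  n2: {f} / {r,x}
  n3: {r,x} / {r}
  n4: {f} / {f,x}
  n5: {d,r} / {r}
  n6: {d,f,x} / {d}
  n7: {x} / {r}
  n8: {d,u} / {d,u}

Liveness:
  n0 li=∅ lo={r}
  n1 li={r} lo={r,u,x}
  n2 li={r,u,x} lo={f,r,u,x}
  n3 li={f,r,u} lo={f,r,u,x}
  n4 li={f,x} lo=∅
  n5 li={r,u} lo={d,r,u}
  n6 li={d,u} lo={d,u}
  n7 li={d,r,u} lo={d,r,u}
  n8 li={d,u} lo=∅

live-out(n1) = ["r", "u", "x"]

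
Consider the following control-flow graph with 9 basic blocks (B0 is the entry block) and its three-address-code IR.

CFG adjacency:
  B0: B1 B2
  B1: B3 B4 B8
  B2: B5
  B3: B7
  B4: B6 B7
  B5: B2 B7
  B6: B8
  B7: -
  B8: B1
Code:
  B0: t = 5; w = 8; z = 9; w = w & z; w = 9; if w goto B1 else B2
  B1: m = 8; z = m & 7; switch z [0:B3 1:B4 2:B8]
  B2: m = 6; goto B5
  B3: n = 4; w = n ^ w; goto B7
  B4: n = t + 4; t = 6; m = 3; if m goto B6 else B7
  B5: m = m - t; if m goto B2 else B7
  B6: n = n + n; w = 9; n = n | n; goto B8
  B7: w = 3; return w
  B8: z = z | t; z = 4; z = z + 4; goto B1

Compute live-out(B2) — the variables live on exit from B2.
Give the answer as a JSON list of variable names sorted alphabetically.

Answer: ["m", "t"]

Analysis:
def/use:
  B0: def={t,w,z} ue=∅
  B1: def={m,z} ue=∅
  B2: def={m} ue=∅
  B3: def={n,w} ue={w}
  B4: def={m,n,t} ue={t}
  B5: def={m} ue={m,t}
  B6: def={n,w} ue={n}
  B7: def={w} ue=∅
  B8: def={z} ue={t,z}

Backward fixpoint:
  live B0: ∅→{t,w}
  live B1: {t,w}→{t,w,z}
  live B2: {t}→{m,t}
  live B3: {w}→∅
  live B4: {t,z}→{n,t,z}
  live B5: {m,t}→{t}
  live B6: {n,t,z}→{t,w,z}
  live B7: ∅→∅
  live B8: {t,w,z}→{t,w}

live-out(B2) = ["m", "t"]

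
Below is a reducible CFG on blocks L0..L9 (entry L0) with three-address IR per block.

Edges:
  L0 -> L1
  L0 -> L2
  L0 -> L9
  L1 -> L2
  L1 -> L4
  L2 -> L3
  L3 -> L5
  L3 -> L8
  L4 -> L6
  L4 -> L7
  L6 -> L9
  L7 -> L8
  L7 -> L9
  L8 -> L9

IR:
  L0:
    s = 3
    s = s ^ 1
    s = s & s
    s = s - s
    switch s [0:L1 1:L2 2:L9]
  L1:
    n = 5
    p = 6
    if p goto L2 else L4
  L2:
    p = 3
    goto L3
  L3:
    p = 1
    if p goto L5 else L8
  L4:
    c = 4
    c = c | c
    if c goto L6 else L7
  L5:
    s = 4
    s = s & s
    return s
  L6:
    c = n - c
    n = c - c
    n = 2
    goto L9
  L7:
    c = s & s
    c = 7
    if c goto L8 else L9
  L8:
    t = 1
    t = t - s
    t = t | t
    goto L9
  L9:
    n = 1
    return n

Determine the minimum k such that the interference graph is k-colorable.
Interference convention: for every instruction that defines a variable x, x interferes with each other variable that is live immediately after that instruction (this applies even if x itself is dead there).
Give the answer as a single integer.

Answer: 3

Derivation:
Block summaries:
  L0 def {s} use ∅
  L1 def {n,p} use ∅
  L2 def {p} use ∅
  L3 def {p} use ∅
  L4 def {c} use ∅
  L5 def {s} use ∅
  L6 def {c,n} use {c,n}
  L7 def {c} use {s}
  L8 def {t} use {s}
  L9 def {n} use ∅

Liveness:
  live L0: ∅→{s}
  live L1: {s}→{n,s}
  live L2: {s}→{s}
  live L3: {s}→{s}
  live L4: {n,s}→{c,n,s}
  live L5: ∅→∅
  live L6: {c,n}→∅
  live L7: {s}→{s}
  live L8: {s}→∅
  live L9: ∅→∅

Interference:
  c — {n,s}
  n — {c,p,s}
  p — {n,s}
  s — {c,n,p,t}
  t — {s}

Colouring:
  lower bound: {c,n,s} mutually conflict ⇒ χ ≥ 3
  3-colouring: R0={s}  R1={n,t}  R2={c,p}
  χ = 3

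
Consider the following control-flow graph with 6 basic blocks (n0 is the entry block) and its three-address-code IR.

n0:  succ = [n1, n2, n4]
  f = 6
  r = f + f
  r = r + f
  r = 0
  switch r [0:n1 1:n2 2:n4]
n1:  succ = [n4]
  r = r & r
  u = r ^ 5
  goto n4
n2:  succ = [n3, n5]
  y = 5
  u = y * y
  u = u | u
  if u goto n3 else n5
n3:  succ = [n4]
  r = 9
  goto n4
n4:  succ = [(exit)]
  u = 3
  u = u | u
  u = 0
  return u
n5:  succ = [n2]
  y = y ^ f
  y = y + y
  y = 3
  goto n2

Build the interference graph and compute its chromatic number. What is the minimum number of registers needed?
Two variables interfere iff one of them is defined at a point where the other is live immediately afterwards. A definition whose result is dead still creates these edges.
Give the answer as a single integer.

Answer: 3

Analysis:
def/use:
  n0: def={f,r} ue=∅
  n1: def={r,u} ue={r}
  n2: def={u,y} ue=∅
  n3: def={r} ue=∅
  n4: def={u} ue=∅
  n5: def={y} ue={f,y}

Live sets:
  n0 li=∅ lo={f,r}
  n1 li={r} lo=∅
  n2 li={f} lo={f,y}
  n3 li=∅ lo=∅
  n4 li=∅ lo=∅
  n5 li={f,y} lo={f}

Conflict graph:
  f: {r,u,y}
  r: {f}
  u: {f,y}
  y: {f,u}

Chromatic number:
  lower bound: {f,u,y} mutually conflict ⇒ χ ≥ 3
  assign f→c0 r→c1 u→c1 y→c2 — no edge inside a register ⇒ χ ≤ 3
  χ = 3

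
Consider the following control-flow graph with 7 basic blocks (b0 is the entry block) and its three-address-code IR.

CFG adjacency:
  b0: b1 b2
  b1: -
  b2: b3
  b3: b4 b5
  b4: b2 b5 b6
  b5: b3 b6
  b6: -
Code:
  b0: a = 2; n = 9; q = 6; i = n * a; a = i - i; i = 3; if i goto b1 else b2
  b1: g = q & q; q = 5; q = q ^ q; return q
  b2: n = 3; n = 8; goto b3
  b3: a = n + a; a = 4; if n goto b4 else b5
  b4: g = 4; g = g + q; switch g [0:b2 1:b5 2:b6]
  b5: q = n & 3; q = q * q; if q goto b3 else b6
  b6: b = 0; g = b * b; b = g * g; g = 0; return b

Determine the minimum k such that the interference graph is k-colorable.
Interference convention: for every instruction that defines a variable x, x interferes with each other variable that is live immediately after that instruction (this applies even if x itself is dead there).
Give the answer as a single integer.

Answer: 4

Derivation:
Per-block:
  b0: def={a,i,n,q} ue=∅
  b1: def={g,q} ue={q}
  b2: def={n} ue=∅
  b3: def={a} ue={a,n}
  b4: def={g} ue={q}
  b5: def={q} ue={n}
  b6: def={b,g} ue=∅

Live sets:
  live b0: ∅→{a,q}
  live b1: {q}→∅
  live b2: {a,q}→{a,n,q}
  live b3: {a,n,q}→{a,n,q}
  live b4: {a,n,q}→{a,n,q}
  live b5: {a,n}→{a,n,q}
  live b6: ∅→∅

Conflict graph:
  a: {g,i,n,q}
  b: {g}
  g: {a,b,n,q}
  i: {a,q}
  n: {a,g,q}
  q: {a,g,i,n}

Colouring:
  clique {a,g,n,q} ⇒ need ≥ 4
  4-colouring: r0={a,b}  r1={g,i}  r2={q}  r3={n}
  χ = 4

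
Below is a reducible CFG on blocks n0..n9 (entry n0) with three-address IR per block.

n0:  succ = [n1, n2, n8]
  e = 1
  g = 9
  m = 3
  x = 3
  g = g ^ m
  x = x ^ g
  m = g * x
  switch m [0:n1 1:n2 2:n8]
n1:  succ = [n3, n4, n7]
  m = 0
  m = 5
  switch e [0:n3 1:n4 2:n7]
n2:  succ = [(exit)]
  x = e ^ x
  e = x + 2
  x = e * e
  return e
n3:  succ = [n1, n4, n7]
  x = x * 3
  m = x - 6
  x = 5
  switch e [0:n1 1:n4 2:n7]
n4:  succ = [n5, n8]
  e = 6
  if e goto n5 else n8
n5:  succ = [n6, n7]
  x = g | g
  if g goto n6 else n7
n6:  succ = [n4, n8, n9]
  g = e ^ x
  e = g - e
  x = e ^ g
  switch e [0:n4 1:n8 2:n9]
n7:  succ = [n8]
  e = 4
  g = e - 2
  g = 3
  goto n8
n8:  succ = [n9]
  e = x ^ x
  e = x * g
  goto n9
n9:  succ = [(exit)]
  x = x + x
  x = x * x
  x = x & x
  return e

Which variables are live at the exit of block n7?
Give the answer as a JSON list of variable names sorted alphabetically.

Answer: ["g", "x"]

Derivation:
def/use:
  n0 def {e,g,m,x} use ∅
  n1 def {m} use {e}
  n2 def {e,x} use {e,x}
  n3 def {m,x} use {e,x}
  n4 def {e} use ∅
  n5 def {x} use {g}
  n6 def {e,g,x} use {e,x}
  n7 def {e,g} use ∅
  n8 def {e} use {g,x}
  n9 def {x} use {e,x}

Backward fixpoint:
  live n0: ∅→{e,g,x}
  live n1: {e,g,x}→{e,g,x}
  live n2: {e,x}→∅
  live n3: {e,g,x}→{e,g,x}
  live n4: {g,x}→{e,g,x}
  live n5: {e,g}→{e,x}
  live n6: {e,x}→{e,g,x}
  live n7: {x}→{g,x}
  live n8: {g,x}→{e,x}
  live n9: {e,x}→∅

live-out(n7) = ["g", "x"]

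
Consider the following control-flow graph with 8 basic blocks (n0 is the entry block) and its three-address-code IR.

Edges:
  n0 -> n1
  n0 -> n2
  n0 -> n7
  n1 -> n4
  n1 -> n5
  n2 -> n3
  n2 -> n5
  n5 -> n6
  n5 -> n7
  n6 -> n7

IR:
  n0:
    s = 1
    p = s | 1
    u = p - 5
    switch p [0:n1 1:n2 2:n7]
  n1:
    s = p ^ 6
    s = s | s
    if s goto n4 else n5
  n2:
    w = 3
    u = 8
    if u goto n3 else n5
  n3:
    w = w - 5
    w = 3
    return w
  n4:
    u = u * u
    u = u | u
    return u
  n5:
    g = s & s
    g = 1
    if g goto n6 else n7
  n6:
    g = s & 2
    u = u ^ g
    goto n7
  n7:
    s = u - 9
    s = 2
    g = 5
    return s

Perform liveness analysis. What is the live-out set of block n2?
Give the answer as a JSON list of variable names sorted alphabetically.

Answer: ["s", "u", "w"]

Derivation:
Block summaries:
  n0 def {p,s,u} use ∅
  n1 def {s} use {p}
  n2 def {u,w} use ∅
  n3 def {w} use {w}
  n4 def {u} use {u}
  n5 def {g} use {s}
  n6 def {g,u} use {s,u}
  n7 def {g,s} use {u}

Backward fixpoint:
  live n0: ∅→{p,s,u}
  live n1: {p,u}→{s,u}
  live n2: {s}→{s,u,w}
  live n3: {w}→∅
  live n4: {u}→∅
  live n5: {s,u}→{s,u}
  live n6: {s,u}→{u}
  live n7: {u}→∅

live-out(n2) = ["s", "u", "w"]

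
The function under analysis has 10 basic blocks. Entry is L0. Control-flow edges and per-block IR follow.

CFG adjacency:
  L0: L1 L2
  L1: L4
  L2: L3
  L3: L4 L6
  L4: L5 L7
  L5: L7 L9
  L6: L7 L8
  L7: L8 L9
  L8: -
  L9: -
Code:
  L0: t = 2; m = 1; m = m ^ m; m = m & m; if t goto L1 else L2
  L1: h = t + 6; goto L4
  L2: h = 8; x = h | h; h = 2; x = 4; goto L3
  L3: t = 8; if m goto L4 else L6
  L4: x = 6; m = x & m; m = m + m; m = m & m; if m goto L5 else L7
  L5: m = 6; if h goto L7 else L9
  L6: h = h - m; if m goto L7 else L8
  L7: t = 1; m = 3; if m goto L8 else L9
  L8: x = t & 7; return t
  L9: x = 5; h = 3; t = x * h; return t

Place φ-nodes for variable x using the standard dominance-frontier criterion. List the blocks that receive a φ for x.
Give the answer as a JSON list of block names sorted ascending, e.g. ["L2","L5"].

idom tree: L1←L0 L2←L0 L3←L2 L4←L0 L5←L4 L6←L3 L7←L0 L8←L0 L9←L0
Join-block Dom:
  L4: preds {L1,L3}: {L0,L1} ∩ {L0,L2,L3} = {L0}; idom=L0
  L7: preds {L4,L5,L6}: {L0,L4} ∩ {L0,L4,L5} ∩ {L0,L2,L3,L6} = {L0}; idom=L0
  L8: preds {L6,L7}: {L0,L2,L3,L6} ∩ {L0,L7} = {L0}; idom=L0
  L9: preds {L5,L7}: {L0,L4,L5} ∩ {L0,L7} = {L0}; idom=L0

Frontier:
  join L4 pred L1: L1 stop@L0
  join L4 pred L3: L3→L2 stop@L0
  join L7 pred L4: L4 stop@L0
  join L7 pred L5: L5→L4 stop@L0
  join L7 pred L6: L6→L3→L2 stop@L0
  join L8 pred L6: L6→L3→L2 stop@L0
  join L8 pred L7: L7 stop@L0
  join L9 pred L5: L5→L4 stop@L0
  join L9 pred L7: L7 stop@L0
  L0 → ∅
  L1 → {L4}
  L2 → {L4,L7,L8}
  L3 → {L4,L7,L8}
  L4 → {L7,L9}
  L5 → {L7,L9}
  L6 → {L7,L8}
  L7 → {L8,L9}
  L8 → ∅
  L9 → ∅

φ for x: defs {L2,L4,L8,L9}
  DF⁺ = {L4,L7,L8,L9}

Answer: ["L4", "L7", "L8", "L9"]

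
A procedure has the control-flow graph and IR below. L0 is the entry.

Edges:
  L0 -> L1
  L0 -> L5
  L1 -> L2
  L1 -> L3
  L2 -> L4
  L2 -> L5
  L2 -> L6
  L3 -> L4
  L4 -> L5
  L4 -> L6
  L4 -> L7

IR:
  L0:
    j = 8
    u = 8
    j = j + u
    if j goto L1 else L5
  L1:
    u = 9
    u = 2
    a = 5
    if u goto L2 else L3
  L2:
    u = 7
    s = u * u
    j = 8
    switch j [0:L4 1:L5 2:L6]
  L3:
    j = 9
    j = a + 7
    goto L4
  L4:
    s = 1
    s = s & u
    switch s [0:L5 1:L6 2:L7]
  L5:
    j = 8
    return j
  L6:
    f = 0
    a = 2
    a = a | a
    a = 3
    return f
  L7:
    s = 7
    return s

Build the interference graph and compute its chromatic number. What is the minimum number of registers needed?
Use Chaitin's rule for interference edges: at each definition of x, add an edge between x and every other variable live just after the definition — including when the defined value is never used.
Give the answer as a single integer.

Per-block:
  L0 def {j,u} use ∅
  L1 def {a,u} use ∅
  L2 def {j,s,u} use ∅
  L3 def {j} use {a}
  L4 def {s} use {u}
  L5 def {j} use ∅
  L6 def {a,f} use ∅
  L7 def {s} use ∅

Live sets:
  live L0: ∅→∅
  live L1: ∅→{a,u}
  live L2: ∅→{u}
  live L3: {a,u}→{u}
  live L4: {u}→∅
  live L5: ∅→∅
  live L6: ∅→∅
  live L7: ∅→∅

Interfere edges:
  a — {f,j,u}
  f — {a}
  j — {a,u}
  s — {u}
  u — {a,j,s}

Colouring:
  {a,j,u} pairwise interfere (3-clique) ⇒ χ ≥ 3
  3-colouring: c0={a,s}  c1={f,u}  c2={j}
  χ = 3

Answer: 3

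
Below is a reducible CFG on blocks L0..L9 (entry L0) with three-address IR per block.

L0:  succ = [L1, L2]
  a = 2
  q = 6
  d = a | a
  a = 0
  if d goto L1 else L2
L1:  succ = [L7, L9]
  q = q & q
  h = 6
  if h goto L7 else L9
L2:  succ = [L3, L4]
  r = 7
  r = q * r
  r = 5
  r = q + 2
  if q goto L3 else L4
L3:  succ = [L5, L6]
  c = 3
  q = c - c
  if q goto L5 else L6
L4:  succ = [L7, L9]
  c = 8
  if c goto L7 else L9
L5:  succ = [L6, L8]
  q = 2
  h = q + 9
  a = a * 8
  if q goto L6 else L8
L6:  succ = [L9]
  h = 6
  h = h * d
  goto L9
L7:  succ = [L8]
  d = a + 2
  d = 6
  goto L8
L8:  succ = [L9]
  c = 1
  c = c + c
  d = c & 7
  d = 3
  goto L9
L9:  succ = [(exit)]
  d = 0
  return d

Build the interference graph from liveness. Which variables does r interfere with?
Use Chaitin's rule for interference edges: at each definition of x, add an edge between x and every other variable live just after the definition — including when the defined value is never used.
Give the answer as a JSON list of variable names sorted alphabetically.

def/use:
  L0 def {a,d,q} use ∅
  L1 def {h,q} use {q}
  L2 def {r} use {q}
  L3 def {c,q} use ∅
  L4 def {c} use ∅
  L5 def {a,h,q} use {a}
  L6 def {h} use {d}
  L7 def {d} use {a}
  L8 def {c,d} use ∅
  L9 def {d} use ∅

Backward fixpoint:
  L0: in=∅ out={a,d,q}
  L1: in={a,q} out={a}
  L2: in={a,d,q} out={a,d}
  L3: in={a,d} out={a,d}
  L4: in={a} out={a}
  L5: in={a,d} out={d}
  L6: in={d} out=∅
  L7: in={a} out=∅
  L8: in=∅ out=∅
  L9: in=∅ out=∅

Interfere edges:
  a↔{c,d,h,q,r}
  c↔{a,d}
  d↔{a,c,h,q,r}
  h↔{a,d,q}
  q↔{a,d,h,r}
  r↔{a,d,q}

N(r) = ["a", "d", "q"]

Answer: ["a", "d", "q"]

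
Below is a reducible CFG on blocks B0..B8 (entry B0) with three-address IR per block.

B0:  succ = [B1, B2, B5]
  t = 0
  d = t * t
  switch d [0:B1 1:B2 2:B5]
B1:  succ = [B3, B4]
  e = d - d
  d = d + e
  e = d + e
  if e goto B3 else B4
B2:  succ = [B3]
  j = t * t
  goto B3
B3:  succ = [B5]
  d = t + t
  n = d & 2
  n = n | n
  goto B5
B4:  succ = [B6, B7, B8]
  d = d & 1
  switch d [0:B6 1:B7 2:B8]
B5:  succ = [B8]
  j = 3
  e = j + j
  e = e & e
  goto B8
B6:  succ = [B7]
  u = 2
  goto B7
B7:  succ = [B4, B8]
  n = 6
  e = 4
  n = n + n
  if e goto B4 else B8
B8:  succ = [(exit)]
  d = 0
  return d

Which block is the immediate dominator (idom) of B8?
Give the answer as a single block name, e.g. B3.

idom tree: B1←B0 B2←B0 B3←B0 B4←B1 B5←B0 B6←B4 B7←B4 B8←B0
Join-block Dom:
  B3: preds {B1,B2}: {B0,B1} ∩ {B0,B2} = {B0}; idom=B0
  B4: preds {B1,B7}: {B0,B1} ∩ {B0,B1,B4,B7} = {B0,B1}; idom=B1
  B5: preds {B0,B3}: {B0} ∩ {B0,B3} = {B0}; idom=B0
  B7: preds {B4,B6}: {B0,B1,B4} ∩ {B0,B1,B4,B6} = {B0,B1,B4}; idom=B4
  B8: preds {B4,B5,B7}: {B0,B1,B4} ∩ {B0,B5} ∩ {B0,B1,B4,B7} = {B0}; idom=B0

idom(B8) = B0

Answer: B0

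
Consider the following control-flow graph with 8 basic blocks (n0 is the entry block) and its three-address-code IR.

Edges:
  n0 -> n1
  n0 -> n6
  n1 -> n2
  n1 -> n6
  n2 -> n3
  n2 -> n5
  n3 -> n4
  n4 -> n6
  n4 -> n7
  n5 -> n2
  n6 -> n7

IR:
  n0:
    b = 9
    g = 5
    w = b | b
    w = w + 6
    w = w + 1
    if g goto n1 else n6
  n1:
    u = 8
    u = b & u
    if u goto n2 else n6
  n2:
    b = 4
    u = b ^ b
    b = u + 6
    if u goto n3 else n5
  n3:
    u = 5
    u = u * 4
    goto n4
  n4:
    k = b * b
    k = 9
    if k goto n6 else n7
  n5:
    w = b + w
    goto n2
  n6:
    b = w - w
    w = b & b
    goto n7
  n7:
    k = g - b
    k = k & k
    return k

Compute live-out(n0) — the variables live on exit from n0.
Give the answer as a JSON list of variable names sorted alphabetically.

Answer: ["b", "g", "w"]

Analysis:
Per-block:
  n0 def {b,g,w} use ∅
  n1 def {u} use {b}
  n2 def {b,u} use ∅
  n3 def {u} use ∅
  n4 def {k} use {b}
  n5 def {w} use {b,w}
  n6 def {b,w} use {w}
  n7 def {k} use {b,g}

Live sets:
  n0: in=∅ out={b,g,w}
  n1: in={b,g,w} out={g,w}
  n2: in={g,w} out={b,g,w}
  n3: in={b,g,w} out={b,g,w}
  n4: in={b,g,w} out={b,g,w}
  n5: in={b,g,w} out={g,w}
  n6: in={g,w} out={b,g}
  n7: in={b,g} out=∅

live-out(n0) = ["b", "g", "w"]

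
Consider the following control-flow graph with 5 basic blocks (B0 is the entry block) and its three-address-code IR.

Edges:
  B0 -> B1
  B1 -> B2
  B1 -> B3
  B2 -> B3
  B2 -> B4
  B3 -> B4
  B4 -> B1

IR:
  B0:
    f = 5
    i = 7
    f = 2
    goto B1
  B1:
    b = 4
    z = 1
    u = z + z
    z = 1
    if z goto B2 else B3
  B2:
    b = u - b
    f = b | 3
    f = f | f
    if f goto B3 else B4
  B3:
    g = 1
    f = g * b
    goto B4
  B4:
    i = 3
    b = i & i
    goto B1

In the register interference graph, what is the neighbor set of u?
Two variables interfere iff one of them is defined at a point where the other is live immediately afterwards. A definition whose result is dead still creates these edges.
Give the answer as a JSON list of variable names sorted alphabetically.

Answer: ["b", "z"]

Working:
def/use:
  B0: def={f,i} ue=∅
  B1: def={b,u,z} ue=∅
  B2: def={b,f} ue={b,u}
  B3: def={f,g} ue={b}
  B4: def={b,i} ue=∅

Live sets:
  B0: in=∅ out=∅
  B1: in=∅ out={b,u}
  B2: in={b,u} out={b}
  B3: in={b} out=∅
  B4: in=∅ out=∅

Interfere edges:
  b↔{f,g,u,z}
  f↔{b}
  g↔{b}
  i↔∅
  u↔{b,z}
  z↔{b,u}

N(u) = ["b", "z"]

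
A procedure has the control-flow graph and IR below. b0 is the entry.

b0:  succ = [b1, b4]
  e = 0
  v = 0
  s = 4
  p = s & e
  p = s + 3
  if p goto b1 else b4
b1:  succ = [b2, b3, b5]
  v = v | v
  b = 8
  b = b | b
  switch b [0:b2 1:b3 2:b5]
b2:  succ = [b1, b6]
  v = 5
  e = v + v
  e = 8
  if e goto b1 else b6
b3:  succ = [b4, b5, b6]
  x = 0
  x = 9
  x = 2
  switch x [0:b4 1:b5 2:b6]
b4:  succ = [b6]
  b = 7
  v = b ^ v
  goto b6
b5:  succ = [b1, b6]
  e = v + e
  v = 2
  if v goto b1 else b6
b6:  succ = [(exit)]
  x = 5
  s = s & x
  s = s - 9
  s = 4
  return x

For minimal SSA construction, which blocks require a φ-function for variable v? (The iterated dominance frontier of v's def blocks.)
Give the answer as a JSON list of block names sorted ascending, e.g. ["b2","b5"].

Answer: ["b1", "b4", "b6"]

Analysis:
idom tree: b1←b0 b2←b1 b3←b1 b4←b0 b5←b1 b6←b0
Join-block Dom:
  b1: preds {b0,b2,b5}: {b0} ∩ {b0,b1,b2} ∩ {b0,b1,b5} = {b0}; idom=b0
  b4: preds {b0,b3}: {b0} ∩ {b0,b1,b3} = {b0}; idom=b0
  b5: preds {b1,b3}: {b0,b1} ∩ {b0,b1,b3} = {b0,b1}; idom=b1
  b6: preds {b2,b3,b4,b5}: {b0,b1,b2} ∩ {b0,b1,b3} ∩ {b0,b4} ∩ {b0,b1,b5} = {b0}; idom=b0

DF derivation:
  join b1 pred b0: · stop@b0
  join b1 pred b2: b2→b1 stop@b0
  join b1 pred b5: b5→b1 stop@b0
  join b4 pred b0: · stop@b0
  join b4 pred b3: b3→b1 stop@b0
  join b5 pred b1: · stop@b1
  join b5 pred b3: b3 stop@b1
  join b6 pred b2: b2→b1 stop@b0
  join b6 pred b3: b3→b1 stop@b0
  join b6 pred b4: b4 stop@b0
  join b6 pred b5: b5→b1 stop@b0
  DF(b0)=∅
  DF(b1)={b1,b4,b6}
  DF(b2)={b1,b6}
  DF(b3)={b4,b5,b6}
  DF(b4)={b6}
  DF(b5)={b1,b6}
  DF(b6)=∅

φ for v: defs {b0,b1,b2,b4,b5}
  DF⁺ = {b1,b4,b6}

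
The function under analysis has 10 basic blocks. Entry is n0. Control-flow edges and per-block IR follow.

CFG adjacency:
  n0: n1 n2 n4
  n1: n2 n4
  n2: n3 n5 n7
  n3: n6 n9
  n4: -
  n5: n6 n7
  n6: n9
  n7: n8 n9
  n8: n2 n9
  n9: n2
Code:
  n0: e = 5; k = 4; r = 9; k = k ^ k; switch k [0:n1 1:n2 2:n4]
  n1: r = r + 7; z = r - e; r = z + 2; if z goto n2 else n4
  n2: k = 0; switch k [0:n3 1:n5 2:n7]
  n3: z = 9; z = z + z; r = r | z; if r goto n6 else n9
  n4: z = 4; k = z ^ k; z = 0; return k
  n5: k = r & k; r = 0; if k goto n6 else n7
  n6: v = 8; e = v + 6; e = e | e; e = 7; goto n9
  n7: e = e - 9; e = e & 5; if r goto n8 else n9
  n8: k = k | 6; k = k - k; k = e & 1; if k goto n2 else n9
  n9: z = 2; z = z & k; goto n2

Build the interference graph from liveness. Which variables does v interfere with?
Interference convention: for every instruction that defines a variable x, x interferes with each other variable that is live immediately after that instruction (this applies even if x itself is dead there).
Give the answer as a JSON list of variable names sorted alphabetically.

def/use:
  n0: def={e,k,r} ue=∅
  n1: def={r,z} ue={e,r}
  n2: def={k} ue=∅
  n3: def={r,z} ue={r}
  n4: def={k,z} ue={k}
  n5: def={k,r} ue={k,r}
  n6: def={e,v} ue=∅
  n7: def={e} ue={e,r}
  n8: def={k} ue={e,k}
  n9: def={z} ue={k}

Backward fixpoint:
  live n0: ∅→{e,k,r}
  live n1: {e,k,r}→{e,k,r}
  live n2: {e,r}→{e,k,r}
  live n3: {e,k,r}→{e,k,r}
  live n4: {k}→∅
  live n5: {e,k,r}→{e,k,r}
  live n6: {k,r}→{e,k,r}
  live n7: {e,k,r}→{e,k,r}
  live n8: {e,k,r}→{e,k,r}
  live n9: {e,k,r}→{e,r}

Interfere edges:
  e: {k,r,z}
  k: {e,r,v,z}
  r: {e,k,v,z}
  v: {k,r}
  z: {e,k,r}

N(v) = ["k", "r"]

Answer: ["k", "r"]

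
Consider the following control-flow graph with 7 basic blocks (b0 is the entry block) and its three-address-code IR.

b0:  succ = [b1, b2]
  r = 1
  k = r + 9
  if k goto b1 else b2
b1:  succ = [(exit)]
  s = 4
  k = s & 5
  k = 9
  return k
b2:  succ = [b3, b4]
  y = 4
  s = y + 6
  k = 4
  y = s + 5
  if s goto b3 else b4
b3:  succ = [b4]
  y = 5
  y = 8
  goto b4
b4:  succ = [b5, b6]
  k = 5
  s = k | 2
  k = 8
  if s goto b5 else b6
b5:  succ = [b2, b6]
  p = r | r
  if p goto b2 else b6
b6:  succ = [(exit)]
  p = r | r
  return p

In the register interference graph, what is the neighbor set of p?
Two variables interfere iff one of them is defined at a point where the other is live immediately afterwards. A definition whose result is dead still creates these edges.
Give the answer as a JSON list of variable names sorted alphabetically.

def/use:
  b0: def={k,r} ue=∅
  b1: def={k,s} ue=∅
  b2: def={k,s,y} ue=∅
  b3: def={y} ue=∅
  b4: def={k,s} ue=∅
  b5: def={p} ue={r}
  b6: def={p} ue={r}

Liveness:
  live b0: ∅→{r}
  live b1: ∅→∅
  live b2: {r}→{r}
  live b3: {r}→{r}
  live b4: {r}→{r}
  live b5: {r}→{r}
  live b6: {r}→∅

Interfere edges:
  k: {r,s}
  p: {r}
  r: {k,p,s,y}
  s: {k,r,y}
  y: {r,s}

N(p) = ["r"]

Answer: ["r"]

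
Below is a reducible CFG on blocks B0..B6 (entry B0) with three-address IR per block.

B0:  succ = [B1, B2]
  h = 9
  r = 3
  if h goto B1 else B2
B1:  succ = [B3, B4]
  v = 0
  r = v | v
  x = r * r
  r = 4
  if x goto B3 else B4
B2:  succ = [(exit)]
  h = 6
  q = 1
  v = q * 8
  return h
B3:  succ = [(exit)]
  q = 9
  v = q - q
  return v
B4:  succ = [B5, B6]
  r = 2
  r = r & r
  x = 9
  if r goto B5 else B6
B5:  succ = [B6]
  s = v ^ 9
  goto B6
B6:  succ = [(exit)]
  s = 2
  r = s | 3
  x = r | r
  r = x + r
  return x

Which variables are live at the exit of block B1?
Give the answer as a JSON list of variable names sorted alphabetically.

Answer: ["v"]

Working:
def/use:
  B0: def={h,r} ue=∅
  B1: def={r,v,x} ue=∅
  B2: def={h,q,v} ue=∅
  B3: def={q,v} ue=∅
  B4: def={r,x} ue=∅
  B5: def={s} ue={v}
  B6: def={r,s,x} ue=∅

Liveness:
  B0: in=∅ out=∅
  B1: in=∅ out={v}
  B2: in=∅ out=∅
  B3: in=∅ out=∅
  B4: in={v} out={v}
  B5: in={v} out=∅
  B6: in=∅ out=∅

live-out(B1) = ["v"]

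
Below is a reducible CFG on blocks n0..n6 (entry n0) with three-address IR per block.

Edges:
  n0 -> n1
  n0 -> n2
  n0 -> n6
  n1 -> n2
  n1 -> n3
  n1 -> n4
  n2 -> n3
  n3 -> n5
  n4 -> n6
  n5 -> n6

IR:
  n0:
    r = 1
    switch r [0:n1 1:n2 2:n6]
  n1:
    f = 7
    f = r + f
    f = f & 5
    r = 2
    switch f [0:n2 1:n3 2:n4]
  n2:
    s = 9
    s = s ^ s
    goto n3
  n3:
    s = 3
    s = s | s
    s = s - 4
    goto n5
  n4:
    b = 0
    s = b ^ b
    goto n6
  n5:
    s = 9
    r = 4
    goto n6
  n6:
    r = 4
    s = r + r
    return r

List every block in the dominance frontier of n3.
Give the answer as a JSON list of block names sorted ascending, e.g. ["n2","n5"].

Answer: ["n6"]

Derivation:
idom tree: n1←n0 n2←n0 n3←n0 n4←n1 n5←n3 n6←n0
Join-block Dom:
  n2: preds {n0,n1}: {n0} ∩ {n0,n1} = {n0}; idom=n0
  n3: preds {n1,n2}: {n0,n1} ∩ {n0,n2} = {n0}; idom=n0
  n6: preds {n0,n4,n5}: {n0} ∩ {n0,n1,n4} ∩ {n0,n3,n5} = {n0}; idom=n0

DF walk-up:
  n2←n0: walk · to n0
  n2←n1: walk n1 to n0
  n3←n1: walk n1 to n0
  n3←n2: walk n2 to n0
  n6←n0: walk · to n0
  n6←n4: walk n4→n1 to n0
  n6←n5: walk n5→n3 to n0
  n0: DF=∅
  n1: DF={n2,n3,n6}
  n2: DF={n3}
  n3: DF={n6}
  n4: DF={n6}
  n5: DF={n6}
  n6: DF=∅

DF(n3) = ["n6"]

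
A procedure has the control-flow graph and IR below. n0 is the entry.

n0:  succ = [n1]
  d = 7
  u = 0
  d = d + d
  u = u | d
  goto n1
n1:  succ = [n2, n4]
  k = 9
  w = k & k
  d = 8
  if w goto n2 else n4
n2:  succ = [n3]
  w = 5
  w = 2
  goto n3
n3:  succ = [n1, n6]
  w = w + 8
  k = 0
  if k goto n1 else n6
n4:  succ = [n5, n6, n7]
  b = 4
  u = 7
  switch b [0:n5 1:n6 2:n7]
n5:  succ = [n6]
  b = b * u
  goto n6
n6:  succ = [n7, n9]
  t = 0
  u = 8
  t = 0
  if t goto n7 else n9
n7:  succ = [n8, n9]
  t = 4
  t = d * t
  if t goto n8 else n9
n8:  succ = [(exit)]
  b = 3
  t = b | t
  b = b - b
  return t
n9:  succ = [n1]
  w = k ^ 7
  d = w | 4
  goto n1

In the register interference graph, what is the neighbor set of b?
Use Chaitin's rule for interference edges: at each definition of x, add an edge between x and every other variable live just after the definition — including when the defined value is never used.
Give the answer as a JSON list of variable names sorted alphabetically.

Answer: ["d", "k", "t", "u"]

Working:
def/use:
  n0: def={d,u} ue=∅
  n1: def={d,k,w} ue=∅
  n2: def={w} ue=∅
  n3: def={k,w} ue={w}
  n4: def={b,u} ue=∅
  n5: def={b} ue={b,u}
  n6: def={t,u} ue=∅
  n7: def={t} ue={d}
  n8: def={b,t} ue={t}
  n9: def={d,w} ue={k}

Live sets:
  n0: in=∅ out=∅
  n1: in=∅ out={d,k}
  n2: in={d} out={d,w}
  n3: in={d,w} out={d,k}
  n4: in={d,k} out={b,d,k,u}
  n5: in={b,d,k,u} out={d,k}
  n6: in={d,k} out={d,k}
  n7: in={d,k} out={k,t}
  n8: in={t} out=∅
  n9: in={k} out=∅

Interfere edges:
  b↔{d,k,t,u}
  d↔{b,k,t,u,w}
  k↔{b,d,t,u,w}
  t↔{b,d,k}
  u↔{b,d,k}
  w↔{d,k}

N(b) = ["d", "k", "t", "u"]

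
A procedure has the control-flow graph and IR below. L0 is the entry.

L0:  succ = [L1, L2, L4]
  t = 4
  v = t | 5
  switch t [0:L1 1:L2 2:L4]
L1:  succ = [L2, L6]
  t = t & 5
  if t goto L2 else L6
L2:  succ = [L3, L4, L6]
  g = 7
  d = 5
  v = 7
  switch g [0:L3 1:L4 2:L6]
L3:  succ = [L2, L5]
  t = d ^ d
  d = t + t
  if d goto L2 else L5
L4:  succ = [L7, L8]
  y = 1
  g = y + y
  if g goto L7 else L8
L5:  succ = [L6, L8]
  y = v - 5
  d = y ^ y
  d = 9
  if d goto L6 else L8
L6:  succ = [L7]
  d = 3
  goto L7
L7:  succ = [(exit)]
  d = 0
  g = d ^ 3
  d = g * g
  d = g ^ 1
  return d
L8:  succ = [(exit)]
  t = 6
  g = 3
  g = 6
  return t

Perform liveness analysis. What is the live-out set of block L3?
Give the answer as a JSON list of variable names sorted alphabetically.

Answer: ["v"]

Analysis:
Block summaries:
  L0: def={t,v} ue=∅
  L1: def={t} ue={t}
  L2: def={d,g,v} ue=∅
  L3: def={d,t} ue={d}
  L4: def={g,y} ue=∅
  L5: def={d,y} ue={v}
  L6: def={d} ue=∅
  L7: def={d,g} ue=∅
  L8: def={g,t} ue=∅

Backward fixpoint:
  live L0: ∅→{t}
  live L1: {t}→∅
  live L2: ∅→{d,v}
  live L3: {d,v}→{v}
  live L4: ∅→∅
  live L5: {v}→∅
  live L6: ∅→∅
  live L7: ∅→∅
  live L8: ∅→∅

live-out(L3) = ["v"]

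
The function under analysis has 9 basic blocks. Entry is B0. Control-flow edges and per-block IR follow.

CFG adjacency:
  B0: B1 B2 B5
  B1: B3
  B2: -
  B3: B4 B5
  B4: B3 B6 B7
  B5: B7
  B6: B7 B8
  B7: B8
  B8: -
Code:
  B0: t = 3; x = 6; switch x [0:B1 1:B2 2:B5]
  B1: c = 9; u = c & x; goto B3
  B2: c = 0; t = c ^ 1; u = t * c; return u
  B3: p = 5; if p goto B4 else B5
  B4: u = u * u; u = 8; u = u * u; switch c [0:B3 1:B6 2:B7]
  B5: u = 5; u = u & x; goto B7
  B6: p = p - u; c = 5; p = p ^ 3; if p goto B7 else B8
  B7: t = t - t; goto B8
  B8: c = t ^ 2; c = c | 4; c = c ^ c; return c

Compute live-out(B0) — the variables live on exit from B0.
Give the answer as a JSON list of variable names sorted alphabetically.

Answer: ["t", "x"]

Working:
Per-block:
  B0: def={t,x} ue=∅
  B1: def={c,u} ue={x}
  B2: def={c,t,u} ue=∅
  B3: def={p} ue=∅
  B4: def={u} ue={c,u}
  B5: def={u} ue={x}
  B6: def={c,p} ue={p,u}
  B7: def={t} ue={t}
  B8: def={c} ue={t}

Live sets:
  B0 li=∅ lo={t,x}
  B1 li={t,x} lo={c,t,u,x}
  B2 li=∅ lo=∅
  B3 li={c,t,u,x} lo={c,p,t,u,x}
  B4 li={c,p,t,u,x} lo={c,p,t,u,x}
  B5 li={t,x} lo={t}
  B6 li={p,t,u} lo={t}
  B7 li={t} lo={t}
  B8 li={t} lo=∅

live-out(B0) = ["t", "x"]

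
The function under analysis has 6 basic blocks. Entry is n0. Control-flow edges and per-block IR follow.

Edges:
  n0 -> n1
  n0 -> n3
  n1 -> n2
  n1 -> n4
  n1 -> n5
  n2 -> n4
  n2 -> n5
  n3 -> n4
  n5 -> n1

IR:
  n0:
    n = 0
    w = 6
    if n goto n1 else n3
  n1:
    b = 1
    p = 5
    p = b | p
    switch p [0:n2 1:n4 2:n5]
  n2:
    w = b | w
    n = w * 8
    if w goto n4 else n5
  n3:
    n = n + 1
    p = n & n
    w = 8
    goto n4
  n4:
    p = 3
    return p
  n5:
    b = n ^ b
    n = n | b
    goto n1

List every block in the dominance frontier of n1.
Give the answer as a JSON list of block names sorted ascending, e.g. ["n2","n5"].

Answer: ["n1", "n4"]

Analysis:
idom tree: n1←n0 n2←n1 n3←n0 n4←n0 n5←n1
Dom∩ at merges:
  n1: preds {n0,n5}: {n0} ∩ {n0,n1,n5} = {n0}; idom=n0
  n4: preds {n1,n2,n3}: {n0,n1} ∩ {n0,n1,n2} ∩ {n0,n3} = {n0}; idom=n0
  n5: preds {n1,n2}: {n0,n1} ∩ {n0,n1,n2} = {n0,n1}; idom=n1

DF derivation:
  n1←n0: walk · to n0
  n1←n5: walk n5→n1 to n0
  n4←n1: walk n1 to n0
  n4←n2: walk n2→n1 to n0
  n4←n3: walk n3 to n0
  n5←n1: walk · to n1
  n5←n2: walk n2 to n1
  n0 → ∅
  n1 → {n1,n4}
  n2 → {n4,n5}
  n3 → {n4}
  n4 → ∅
  n5 → {n1}

DF(n1) = ["n1", "n4"]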